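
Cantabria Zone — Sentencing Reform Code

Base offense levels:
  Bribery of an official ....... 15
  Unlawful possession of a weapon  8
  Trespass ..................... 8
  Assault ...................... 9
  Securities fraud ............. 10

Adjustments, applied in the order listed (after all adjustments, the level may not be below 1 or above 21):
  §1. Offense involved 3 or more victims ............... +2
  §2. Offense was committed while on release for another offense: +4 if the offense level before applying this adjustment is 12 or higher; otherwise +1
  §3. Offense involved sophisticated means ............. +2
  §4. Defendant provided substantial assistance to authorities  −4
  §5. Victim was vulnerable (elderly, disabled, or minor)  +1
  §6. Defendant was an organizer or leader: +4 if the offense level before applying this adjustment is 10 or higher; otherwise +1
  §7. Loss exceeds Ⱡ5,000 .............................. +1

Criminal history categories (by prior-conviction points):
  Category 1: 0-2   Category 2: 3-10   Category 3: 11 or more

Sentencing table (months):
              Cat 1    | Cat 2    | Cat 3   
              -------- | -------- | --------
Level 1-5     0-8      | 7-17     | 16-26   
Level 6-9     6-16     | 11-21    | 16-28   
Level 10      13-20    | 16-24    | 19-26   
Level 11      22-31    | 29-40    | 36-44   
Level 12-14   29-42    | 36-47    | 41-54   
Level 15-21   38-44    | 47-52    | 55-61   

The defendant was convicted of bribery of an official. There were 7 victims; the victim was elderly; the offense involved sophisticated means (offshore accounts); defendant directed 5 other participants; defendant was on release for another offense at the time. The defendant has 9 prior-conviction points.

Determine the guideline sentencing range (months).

Base offense level for bribery of an official: 15.
§1 applies: 15 + 2 = 17.
§2 applies (level before this adjustment is 17 ≥ 12, so +4): 17 + 4 = 21.
§3 applies: 21 + 2 = 23.
§5 applies: 23 + 1 = 24.
§6 applies (level before this adjustment is 24 ≥ 10, so +4): 24 + 4 = 28.
§7 does not apply.
Level 28 exceeds the maximum of 21; capped at 21.
Final offense level: 21.
Criminal history: 9 prior points → Category 2 (3-10).
Level 21 falls in the 15-21 band.
Grid: Level 15-21 × Category 2 = 47-52 months.

47-52 months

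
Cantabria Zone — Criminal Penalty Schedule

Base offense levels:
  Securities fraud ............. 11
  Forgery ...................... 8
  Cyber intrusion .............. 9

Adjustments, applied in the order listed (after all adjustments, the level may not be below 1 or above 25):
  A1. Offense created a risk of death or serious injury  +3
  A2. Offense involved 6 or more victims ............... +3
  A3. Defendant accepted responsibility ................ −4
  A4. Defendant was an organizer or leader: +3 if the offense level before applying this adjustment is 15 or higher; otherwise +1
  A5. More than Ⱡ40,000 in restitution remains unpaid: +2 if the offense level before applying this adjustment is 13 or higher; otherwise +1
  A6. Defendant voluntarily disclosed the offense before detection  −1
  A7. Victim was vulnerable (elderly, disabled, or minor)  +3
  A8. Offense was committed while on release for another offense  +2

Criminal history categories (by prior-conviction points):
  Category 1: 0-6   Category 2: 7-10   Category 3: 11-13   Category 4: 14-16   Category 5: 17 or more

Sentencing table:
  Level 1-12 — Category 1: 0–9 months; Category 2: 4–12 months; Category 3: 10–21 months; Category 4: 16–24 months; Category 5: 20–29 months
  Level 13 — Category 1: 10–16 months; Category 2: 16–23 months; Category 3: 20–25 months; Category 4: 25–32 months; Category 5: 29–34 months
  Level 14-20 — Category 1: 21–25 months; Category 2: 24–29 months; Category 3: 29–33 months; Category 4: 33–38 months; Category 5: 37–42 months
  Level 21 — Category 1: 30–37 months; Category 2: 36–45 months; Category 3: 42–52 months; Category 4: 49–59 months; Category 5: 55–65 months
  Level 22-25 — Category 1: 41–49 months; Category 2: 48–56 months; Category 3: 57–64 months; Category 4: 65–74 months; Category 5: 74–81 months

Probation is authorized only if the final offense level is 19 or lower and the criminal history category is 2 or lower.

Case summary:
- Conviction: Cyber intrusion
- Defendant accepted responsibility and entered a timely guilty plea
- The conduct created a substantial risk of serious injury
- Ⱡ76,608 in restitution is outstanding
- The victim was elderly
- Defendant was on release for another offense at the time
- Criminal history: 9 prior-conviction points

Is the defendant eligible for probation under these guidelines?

Base offense level for cyber intrusion: 9.
A1 applies: 9 + 3 = 12.
A3 applies: 12 − 4 = 8.
A4 does not apply.
A5 applies (level before this adjustment is 8 < 13, so +1): 8 + 1 = 9.
A7 applies: 9 + 3 = 12.
A8 applies: 12 + 2 = 14.
Final offense level: 14.
Criminal history: 9 prior points → Category 2 (7-10).
Level 14 falls in the 14-20 band.
Grid: Level 14-20 × Category 2 = 24-29 months.
Probation check: level 14 ≤ 19 and category 2 ≤ 2 → eligible.

Yes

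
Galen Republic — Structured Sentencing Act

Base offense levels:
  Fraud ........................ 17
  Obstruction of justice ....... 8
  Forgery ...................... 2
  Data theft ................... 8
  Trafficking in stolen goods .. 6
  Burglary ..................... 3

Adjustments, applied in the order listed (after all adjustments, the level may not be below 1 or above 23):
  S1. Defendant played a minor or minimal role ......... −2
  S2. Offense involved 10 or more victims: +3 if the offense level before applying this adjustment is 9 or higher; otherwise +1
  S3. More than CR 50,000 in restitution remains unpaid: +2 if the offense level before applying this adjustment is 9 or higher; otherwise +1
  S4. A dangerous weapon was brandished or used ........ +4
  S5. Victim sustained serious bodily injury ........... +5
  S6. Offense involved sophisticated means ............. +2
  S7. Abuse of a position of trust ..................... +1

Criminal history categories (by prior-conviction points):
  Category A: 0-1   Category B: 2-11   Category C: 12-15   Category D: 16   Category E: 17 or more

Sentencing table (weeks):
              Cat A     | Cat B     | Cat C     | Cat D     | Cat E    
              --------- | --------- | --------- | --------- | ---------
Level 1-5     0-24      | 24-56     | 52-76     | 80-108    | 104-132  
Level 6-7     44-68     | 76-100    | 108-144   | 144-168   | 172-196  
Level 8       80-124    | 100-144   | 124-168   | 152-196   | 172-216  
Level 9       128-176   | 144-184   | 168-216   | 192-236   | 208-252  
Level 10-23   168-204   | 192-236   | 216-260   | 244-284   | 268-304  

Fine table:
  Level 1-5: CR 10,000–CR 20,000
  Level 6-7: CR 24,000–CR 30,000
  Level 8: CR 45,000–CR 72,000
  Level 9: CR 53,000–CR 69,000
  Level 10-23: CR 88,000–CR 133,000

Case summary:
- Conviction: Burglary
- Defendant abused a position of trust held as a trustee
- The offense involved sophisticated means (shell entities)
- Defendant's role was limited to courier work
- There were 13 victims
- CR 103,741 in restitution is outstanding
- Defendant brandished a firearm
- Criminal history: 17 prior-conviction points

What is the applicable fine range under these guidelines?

CR 88,000–CR 133,000

Base offense level for burglary: 3.
S1 applies: 3 − 2 = 1.
S2 applies (level before this adjustment is 1 < 9, so +1): 1 + 1 = 2.
S3 applies (level before this adjustment is 2 < 9, so +1): 2 + 1 = 3.
S4 applies: 3 + 4 = 7.
S6 applies: 7 + 2 = 9.
S7 applies: 9 + 1 = 10.
Final offense level: 10.
Level 10 falls in the 10-23 band.
Fine table: Level 10-23 → CR 88,000–CR 133,000.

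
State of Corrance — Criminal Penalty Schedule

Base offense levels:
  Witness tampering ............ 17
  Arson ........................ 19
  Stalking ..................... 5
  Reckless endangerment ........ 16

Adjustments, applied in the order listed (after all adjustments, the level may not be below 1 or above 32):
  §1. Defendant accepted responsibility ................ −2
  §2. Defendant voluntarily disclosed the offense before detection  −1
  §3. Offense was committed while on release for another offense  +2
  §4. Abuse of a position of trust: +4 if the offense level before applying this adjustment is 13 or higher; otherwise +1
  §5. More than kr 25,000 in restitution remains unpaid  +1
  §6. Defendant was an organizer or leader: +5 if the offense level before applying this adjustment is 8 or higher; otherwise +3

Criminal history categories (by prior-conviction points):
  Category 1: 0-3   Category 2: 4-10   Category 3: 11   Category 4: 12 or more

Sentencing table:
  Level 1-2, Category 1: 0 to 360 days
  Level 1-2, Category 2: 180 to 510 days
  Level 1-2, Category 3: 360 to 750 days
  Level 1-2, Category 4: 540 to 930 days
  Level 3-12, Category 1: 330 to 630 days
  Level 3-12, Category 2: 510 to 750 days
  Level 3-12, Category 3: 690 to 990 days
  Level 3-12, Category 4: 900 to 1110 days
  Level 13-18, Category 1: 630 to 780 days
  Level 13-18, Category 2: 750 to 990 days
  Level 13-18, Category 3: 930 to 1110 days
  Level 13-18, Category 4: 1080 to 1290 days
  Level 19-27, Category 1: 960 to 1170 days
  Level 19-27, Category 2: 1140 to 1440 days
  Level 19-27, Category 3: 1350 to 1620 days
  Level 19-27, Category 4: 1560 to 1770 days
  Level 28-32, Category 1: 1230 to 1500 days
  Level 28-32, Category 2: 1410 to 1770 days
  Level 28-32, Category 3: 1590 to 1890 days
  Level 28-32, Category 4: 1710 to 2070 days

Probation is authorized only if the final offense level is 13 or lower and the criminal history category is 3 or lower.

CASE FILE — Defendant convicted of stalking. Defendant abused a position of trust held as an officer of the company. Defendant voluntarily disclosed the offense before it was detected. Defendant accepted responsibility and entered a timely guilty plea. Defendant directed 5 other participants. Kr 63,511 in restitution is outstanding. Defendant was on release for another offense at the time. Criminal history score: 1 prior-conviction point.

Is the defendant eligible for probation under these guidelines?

Yes

Base offense level for stalking: 5.
§1 applies: 5 − 2 = 3.
§2 applies: 3 − 1 = 2.
§3 applies: 2 + 2 = 4.
§4 applies (level before this adjustment is 4 < 13, so +1): 4 + 1 = 5.
§5 applies: 5 + 1 = 6.
§6 applies (level before this adjustment is 6 < 8, so +3): 6 + 3 = 9.
Final offense level: 9.
Criminal history: 1 prior point → Category 1 (0-3).
Level 9 falls in the 3-12 band.
Grid: Level 3-12 × Category 1 = 330-630 days.
Probation check: level 9 ≤ 13 and category 1 ≤ 3 → eligible.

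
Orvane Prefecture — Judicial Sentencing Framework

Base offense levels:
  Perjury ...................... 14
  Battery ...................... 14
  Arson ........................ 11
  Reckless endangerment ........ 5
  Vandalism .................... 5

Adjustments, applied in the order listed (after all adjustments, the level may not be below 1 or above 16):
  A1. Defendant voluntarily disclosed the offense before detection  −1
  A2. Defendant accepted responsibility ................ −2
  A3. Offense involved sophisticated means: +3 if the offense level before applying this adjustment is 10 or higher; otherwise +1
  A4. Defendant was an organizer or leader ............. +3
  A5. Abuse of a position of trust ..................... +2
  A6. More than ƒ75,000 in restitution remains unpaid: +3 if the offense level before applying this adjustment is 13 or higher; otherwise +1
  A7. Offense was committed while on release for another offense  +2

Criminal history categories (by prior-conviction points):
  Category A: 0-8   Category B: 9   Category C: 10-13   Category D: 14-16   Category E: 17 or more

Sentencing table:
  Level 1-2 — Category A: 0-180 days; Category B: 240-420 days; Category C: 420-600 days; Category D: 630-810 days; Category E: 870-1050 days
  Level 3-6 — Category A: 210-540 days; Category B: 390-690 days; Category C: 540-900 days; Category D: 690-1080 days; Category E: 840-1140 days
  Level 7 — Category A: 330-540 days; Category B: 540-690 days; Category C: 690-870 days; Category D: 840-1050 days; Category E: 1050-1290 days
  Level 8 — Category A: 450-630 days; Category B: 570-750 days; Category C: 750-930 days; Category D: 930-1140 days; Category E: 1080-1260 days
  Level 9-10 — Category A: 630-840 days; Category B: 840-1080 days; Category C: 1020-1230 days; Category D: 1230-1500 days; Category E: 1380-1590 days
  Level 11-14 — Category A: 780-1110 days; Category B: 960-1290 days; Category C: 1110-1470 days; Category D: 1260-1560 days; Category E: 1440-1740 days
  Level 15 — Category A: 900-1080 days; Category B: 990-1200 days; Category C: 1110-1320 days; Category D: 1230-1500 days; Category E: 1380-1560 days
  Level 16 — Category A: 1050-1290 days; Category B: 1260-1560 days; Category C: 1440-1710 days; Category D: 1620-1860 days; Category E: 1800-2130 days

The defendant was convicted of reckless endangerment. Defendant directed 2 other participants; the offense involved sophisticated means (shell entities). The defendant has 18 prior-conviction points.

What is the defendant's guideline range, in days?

1380-1590 days

Base offense level for reckless endangerment: 5.
A2 does not apply.
A3 applies (level before this adjustment is 5 < 10, so +1): 5 + 1 = 6.
A4 applies: 6 + 3 = 9.
Final offense level: 9.
Criminal history: 18 prior points → Category E (17+).
Level 9 falls in the 9-10 band.
Grid: Level 9-10 × Category E = 1380-1590 days.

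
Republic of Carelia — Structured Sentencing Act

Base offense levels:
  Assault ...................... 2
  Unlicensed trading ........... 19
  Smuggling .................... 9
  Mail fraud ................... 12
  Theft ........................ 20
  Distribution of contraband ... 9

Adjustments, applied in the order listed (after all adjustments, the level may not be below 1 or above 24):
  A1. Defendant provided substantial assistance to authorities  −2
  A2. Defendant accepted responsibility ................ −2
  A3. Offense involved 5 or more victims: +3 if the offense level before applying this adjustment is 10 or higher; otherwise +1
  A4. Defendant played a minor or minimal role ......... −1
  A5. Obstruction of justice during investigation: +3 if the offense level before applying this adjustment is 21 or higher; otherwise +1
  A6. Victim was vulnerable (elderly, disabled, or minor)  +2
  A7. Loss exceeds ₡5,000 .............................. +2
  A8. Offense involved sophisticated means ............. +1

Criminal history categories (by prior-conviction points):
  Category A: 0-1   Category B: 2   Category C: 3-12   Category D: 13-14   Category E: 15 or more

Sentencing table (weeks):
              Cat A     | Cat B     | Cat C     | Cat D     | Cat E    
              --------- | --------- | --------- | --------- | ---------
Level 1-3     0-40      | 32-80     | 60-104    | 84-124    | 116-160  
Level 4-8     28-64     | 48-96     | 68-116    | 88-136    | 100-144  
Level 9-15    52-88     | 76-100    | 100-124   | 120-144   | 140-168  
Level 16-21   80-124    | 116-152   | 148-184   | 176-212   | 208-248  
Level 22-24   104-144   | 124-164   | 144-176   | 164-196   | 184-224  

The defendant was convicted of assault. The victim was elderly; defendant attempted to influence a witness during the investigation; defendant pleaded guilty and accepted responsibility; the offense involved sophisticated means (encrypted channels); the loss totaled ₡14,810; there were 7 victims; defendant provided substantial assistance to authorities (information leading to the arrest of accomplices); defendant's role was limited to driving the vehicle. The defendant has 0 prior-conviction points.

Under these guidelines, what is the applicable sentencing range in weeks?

28-64 weeks

Base offense level for assault: 2.
A1 applies: 2 − 2 = 0.
A2 applies: 0 − 2 = -2.
A3 applies (level before this adjustment is -2 < 10, so +1): -2 + 1 = -1.
A4 applies: -1 − 1 = -2.
A5 applies (level before this adjustment is -2 < 21, so +1): -2 + 1 = -1.
A6 applies: -1 + 2 = 1.
A7 applies: 1 + 2 = 3.
A8 applies: 3 + 1 = 4.
Final offense level: 4.
Criminal history: 0 prior points → Category A (0-1).
Level 4 falls in the 4-8 band.
Grid: Level 4-8 × Category A = 28-64 weeks.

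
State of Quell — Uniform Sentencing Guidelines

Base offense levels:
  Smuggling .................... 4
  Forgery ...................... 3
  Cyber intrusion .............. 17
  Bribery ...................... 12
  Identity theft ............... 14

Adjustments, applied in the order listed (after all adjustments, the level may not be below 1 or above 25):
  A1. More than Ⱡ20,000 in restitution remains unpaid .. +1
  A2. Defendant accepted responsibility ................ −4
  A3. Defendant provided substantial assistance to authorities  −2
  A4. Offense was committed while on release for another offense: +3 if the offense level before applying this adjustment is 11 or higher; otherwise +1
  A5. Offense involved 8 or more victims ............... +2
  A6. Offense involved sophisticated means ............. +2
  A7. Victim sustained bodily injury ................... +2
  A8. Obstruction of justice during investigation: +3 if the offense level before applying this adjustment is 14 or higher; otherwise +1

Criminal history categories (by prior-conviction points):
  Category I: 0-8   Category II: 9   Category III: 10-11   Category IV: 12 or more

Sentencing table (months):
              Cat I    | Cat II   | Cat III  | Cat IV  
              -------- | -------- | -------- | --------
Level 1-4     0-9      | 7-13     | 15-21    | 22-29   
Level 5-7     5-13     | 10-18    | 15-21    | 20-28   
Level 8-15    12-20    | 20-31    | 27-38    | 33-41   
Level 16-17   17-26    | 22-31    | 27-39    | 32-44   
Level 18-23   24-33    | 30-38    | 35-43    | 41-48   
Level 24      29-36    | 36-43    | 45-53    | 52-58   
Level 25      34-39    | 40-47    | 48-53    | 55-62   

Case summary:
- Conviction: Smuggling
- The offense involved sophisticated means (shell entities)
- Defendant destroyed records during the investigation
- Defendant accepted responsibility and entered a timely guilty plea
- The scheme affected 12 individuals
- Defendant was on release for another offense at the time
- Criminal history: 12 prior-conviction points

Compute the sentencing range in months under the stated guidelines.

20-28 months

Base offense level for smuggling: 4.
A2 applies: 4 − 4 = 0.
A3 does not apply.
A4 applies (level before this adjustment is 0 < 11, so +1): 0 + 1 = 1.
A5 applies: 1 + 2 = 3.
A6 applies: 3 + 2 = 5.
A8 applies (level before this adjustment is 5 < 14, so +1): 5 + 1 = 6.
Final offense level: 6.
Criminal history: 12 prior points → Category IV (12+).
Level 6 falls in the 5-7 band.
Grid: Level 5-7 × Category IV = 20-28 months.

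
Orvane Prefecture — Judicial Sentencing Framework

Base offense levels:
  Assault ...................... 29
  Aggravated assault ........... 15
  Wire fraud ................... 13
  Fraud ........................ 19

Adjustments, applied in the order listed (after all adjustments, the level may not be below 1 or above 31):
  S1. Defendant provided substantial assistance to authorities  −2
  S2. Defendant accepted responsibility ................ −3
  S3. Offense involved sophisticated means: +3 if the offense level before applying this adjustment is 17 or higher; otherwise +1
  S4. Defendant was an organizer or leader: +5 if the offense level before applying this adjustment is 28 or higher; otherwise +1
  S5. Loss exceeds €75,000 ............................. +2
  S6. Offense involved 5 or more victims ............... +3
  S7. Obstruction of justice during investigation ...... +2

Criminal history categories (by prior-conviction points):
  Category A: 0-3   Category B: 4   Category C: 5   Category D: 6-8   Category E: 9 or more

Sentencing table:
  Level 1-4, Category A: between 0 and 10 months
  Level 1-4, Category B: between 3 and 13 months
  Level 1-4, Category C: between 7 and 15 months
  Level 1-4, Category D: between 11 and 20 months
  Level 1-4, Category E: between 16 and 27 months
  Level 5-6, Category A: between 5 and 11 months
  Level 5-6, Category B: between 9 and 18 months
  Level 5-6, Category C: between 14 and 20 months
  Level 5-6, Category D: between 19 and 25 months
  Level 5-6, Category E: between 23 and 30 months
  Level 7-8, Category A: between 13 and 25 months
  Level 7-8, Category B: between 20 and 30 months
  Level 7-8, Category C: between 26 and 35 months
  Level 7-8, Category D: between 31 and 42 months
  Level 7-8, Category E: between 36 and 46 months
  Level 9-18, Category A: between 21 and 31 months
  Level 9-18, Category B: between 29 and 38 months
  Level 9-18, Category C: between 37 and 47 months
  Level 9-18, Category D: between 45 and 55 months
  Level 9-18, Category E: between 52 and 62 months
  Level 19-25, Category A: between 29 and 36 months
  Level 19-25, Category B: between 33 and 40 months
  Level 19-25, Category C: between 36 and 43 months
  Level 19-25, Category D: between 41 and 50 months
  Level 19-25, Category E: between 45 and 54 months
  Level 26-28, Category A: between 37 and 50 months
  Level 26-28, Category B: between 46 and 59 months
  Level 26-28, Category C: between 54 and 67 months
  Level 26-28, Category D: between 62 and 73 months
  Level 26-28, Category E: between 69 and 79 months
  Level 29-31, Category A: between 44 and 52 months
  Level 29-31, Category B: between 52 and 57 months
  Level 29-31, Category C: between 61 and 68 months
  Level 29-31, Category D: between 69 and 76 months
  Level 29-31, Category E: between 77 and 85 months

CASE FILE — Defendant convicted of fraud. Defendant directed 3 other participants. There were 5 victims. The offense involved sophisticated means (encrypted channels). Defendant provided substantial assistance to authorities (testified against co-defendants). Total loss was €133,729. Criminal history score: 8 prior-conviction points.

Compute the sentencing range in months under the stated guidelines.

Base offense level for fraud: 19.
S1 applies: 19 − 2 = 17.
S2 does not apply.
S3 applies (level before this adjustment is 17 ≥ 17, so +3): 17 + 3 = 20.
S4 applies (level before this adjustment is 20 < 28, so +1): 20 + 1 = 21.
S5 applies: 21 + 2 = 23.
S6 applies: 23 + 3 = 26.
S7 does not apply.
Final offense level: 26.
Criminal history: 8 prior points → Category D (6-8).
Level 26 falls in the 26-28 band.
Grid: Level 26-28 × Category D = 62-73 months.

62-73 months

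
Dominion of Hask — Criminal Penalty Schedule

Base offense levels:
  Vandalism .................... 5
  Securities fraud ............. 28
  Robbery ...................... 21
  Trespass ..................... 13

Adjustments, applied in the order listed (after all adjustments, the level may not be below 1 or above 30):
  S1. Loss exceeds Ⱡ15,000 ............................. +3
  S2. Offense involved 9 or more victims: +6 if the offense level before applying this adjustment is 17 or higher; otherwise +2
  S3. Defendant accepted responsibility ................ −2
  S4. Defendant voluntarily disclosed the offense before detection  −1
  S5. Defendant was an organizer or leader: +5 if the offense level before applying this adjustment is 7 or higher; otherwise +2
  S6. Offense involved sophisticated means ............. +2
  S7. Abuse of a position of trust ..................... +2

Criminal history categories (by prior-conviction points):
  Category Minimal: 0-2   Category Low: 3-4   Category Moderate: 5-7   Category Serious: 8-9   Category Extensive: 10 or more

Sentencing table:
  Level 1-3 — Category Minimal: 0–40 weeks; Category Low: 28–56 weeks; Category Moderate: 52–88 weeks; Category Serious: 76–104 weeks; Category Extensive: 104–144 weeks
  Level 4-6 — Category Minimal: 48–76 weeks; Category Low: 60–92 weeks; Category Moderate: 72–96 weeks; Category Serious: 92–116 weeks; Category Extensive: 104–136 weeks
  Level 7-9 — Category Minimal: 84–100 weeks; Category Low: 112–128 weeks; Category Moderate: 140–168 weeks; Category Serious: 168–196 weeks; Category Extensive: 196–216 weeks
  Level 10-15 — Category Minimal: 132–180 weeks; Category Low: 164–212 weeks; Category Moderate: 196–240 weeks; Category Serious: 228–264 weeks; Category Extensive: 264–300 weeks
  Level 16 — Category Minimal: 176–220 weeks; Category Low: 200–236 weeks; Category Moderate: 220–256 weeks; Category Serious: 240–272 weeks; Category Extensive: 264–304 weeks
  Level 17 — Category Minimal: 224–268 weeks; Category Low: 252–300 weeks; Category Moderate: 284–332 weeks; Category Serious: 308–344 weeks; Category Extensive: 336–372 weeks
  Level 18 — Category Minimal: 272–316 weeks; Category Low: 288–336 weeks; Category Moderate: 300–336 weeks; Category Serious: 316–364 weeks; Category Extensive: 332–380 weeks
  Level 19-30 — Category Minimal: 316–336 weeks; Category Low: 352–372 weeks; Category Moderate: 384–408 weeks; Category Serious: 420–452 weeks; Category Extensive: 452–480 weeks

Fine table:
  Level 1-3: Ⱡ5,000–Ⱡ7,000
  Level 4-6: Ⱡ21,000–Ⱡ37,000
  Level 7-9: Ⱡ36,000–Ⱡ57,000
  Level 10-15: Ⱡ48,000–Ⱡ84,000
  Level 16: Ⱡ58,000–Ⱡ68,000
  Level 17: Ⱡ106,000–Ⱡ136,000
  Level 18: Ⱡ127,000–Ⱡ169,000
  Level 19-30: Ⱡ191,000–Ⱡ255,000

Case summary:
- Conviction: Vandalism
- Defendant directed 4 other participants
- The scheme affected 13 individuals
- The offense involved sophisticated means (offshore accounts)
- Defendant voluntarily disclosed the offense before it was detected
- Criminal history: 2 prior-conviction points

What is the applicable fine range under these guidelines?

Base offense level for vandalism: 5.
S2 applies (level before this adjustment is 5 < 17, so +2): 5 + 2 = 7.
S4 applies: 7 − 1 = 6.
S5 applies (level before this adjustment is 6 < 7, so +2): 6 + 2 = 8.
S6 applies: 8 + 2 = 10.
Final offense level: 10.
Level 10 falls in the 10-15 band.
Fine table: Level 10-15 → Ⱡ48,000–Ⱡ84,000.

Ⱡ48,000–Ⱡ84,000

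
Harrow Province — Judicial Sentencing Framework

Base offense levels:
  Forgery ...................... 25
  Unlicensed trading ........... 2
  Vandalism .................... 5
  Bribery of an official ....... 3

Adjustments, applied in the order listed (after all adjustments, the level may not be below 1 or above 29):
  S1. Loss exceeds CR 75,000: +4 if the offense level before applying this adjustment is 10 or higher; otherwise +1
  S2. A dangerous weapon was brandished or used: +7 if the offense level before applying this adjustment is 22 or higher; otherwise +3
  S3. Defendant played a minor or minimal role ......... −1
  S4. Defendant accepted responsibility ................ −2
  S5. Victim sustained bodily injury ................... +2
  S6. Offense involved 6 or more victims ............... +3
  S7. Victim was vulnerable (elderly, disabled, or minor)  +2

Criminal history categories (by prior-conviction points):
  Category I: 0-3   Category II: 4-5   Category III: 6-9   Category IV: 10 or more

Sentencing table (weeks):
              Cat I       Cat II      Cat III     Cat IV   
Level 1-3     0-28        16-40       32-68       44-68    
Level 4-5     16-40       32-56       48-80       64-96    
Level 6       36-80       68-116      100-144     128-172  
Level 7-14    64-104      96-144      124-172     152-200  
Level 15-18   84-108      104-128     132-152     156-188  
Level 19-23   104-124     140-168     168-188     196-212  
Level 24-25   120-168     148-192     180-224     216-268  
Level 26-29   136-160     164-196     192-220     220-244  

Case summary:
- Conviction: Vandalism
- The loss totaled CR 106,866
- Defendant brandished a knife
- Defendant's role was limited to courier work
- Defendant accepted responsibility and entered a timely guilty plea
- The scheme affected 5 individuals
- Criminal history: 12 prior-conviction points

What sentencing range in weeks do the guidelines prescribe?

128-172 weeks

Base offense level for vandalism: 5.
S1 applies (level before this adjustment is 5 < 10, so +1): 5 + 1 = 6.
S2 applies (level before this adjustment is 6 < 22, so +3): 6 + 3 = 9.
S3 applies: 9 − 1 = 8.
S4 applies: 8 − 2 = 6.
S6 does not apply.
S7 does not apply.
Final offense level: 6.
Criminal history: 12 prior points → Category IV (10+).
Level 6 falls in the 6 band.
Grid: Level 6 × Category IV = 128-172 weeks.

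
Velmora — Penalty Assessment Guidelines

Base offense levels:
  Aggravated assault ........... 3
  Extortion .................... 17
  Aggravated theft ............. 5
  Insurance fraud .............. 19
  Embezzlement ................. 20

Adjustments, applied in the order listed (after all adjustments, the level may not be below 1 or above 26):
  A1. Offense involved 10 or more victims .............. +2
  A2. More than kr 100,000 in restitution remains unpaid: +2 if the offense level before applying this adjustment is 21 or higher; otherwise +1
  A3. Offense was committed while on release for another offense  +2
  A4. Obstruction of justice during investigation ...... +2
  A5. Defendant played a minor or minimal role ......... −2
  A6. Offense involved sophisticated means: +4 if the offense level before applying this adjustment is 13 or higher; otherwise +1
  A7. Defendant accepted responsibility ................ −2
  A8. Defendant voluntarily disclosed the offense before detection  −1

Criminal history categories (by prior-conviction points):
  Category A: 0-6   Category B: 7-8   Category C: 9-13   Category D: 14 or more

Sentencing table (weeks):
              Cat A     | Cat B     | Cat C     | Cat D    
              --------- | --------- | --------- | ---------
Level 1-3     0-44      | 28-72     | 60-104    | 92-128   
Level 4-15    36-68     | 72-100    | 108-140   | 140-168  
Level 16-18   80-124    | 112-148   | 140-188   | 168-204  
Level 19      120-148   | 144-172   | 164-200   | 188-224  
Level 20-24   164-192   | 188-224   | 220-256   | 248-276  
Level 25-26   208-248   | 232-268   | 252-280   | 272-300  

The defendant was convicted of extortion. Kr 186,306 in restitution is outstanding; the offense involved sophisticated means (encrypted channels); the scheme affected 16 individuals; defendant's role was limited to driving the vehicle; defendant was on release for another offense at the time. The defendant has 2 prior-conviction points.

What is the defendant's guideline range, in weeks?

164-192 weeks

Base offense level for extortion: 17.
A1 applies: 17 + 2 = 19.
A2 applies (level before this adjustment is 19 < 21, so +1): 19 + 1 = 20.
A3 applies: 20 + 2 = 22.
A5 applies: 22 − 2 = 20.
A6 applies (level before this adjustment is 20 ≥ 13, so +4): 20 + 4 = 24.
A7 does not apply.
A8 does not apply.
Final offense level: 24.
Criminal history: 2 prior points → Category A (0-6).
Level 24 falls in the 20-24 band.
Grid: Level 20-24 × Category A = 164-192 weeks.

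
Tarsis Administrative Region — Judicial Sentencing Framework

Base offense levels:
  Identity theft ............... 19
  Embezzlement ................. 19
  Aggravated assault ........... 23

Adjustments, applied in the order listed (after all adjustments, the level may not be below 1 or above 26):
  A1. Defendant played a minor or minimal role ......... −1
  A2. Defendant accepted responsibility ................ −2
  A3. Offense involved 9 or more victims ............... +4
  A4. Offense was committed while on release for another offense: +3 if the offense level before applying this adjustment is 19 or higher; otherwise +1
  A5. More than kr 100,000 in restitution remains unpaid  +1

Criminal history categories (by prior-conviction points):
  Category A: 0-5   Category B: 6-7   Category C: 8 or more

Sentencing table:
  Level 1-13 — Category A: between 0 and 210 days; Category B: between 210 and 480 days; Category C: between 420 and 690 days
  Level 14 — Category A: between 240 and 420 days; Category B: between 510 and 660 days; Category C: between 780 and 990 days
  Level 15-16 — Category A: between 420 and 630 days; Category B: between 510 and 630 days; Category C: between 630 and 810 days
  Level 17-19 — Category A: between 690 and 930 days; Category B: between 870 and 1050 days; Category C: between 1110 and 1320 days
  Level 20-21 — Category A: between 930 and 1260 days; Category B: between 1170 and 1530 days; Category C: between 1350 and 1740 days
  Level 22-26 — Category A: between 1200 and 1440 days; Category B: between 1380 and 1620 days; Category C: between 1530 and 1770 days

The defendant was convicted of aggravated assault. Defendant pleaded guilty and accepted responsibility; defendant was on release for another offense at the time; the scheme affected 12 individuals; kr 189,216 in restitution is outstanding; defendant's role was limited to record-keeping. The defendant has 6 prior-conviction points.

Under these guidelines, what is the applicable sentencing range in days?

1380-1620 days

Base offense level for aggravated assault: 23.
A1 applies: 23 − 1 = 22.
A2 applies: 22 − 2 = 20.
A3 applies: 20 + 4 = 24.
A4 applies (level before this adjustment is 24 ≥ 19, so +3): 24 + 3 = 27.
A5 applies: 27 + 1 = 28.
Level 28 exceeds the maximum of 26; capped at 26.
Final offense level: 26.
Criminal history: 6 prior points → Category B (6-7).
Level 26 falls in the 22-26 band.
Grid: Level 22-26 × Category B = 1380-1620 days.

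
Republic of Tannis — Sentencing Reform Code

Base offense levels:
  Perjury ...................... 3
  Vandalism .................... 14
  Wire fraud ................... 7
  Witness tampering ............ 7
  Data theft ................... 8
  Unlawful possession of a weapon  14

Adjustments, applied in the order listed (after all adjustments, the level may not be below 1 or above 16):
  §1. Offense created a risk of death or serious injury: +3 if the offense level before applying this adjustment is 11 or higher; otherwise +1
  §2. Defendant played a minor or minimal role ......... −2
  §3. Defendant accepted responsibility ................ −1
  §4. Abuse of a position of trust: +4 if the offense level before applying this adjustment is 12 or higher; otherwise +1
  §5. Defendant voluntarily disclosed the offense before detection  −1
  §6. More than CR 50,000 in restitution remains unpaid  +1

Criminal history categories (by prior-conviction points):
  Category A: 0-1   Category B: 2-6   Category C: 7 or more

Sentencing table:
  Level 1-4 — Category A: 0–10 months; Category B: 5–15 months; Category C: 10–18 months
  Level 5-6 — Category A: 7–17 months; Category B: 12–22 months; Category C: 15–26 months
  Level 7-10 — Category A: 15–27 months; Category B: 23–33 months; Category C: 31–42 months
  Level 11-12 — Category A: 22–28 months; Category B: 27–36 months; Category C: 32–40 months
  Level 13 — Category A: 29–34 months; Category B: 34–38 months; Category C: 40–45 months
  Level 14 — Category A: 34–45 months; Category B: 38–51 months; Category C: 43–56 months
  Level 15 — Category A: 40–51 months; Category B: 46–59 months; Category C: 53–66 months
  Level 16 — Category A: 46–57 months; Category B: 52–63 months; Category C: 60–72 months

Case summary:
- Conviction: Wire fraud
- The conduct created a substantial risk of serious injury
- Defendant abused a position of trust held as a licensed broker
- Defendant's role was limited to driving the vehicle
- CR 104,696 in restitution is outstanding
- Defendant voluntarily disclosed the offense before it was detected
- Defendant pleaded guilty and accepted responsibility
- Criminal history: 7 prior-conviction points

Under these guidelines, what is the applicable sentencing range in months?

15-26 months

Base offense level for wire fraud: 7.
§1 applies (level before this adjustment is 7 < 11, so +1): 7 + 1 = 8.
§2 applies: 8 − 2 = 6.
§3 applies: 6 − 1 = 5.
§4 applies (level before this adjustment is 5 < 12, so +1): 5 + 1 = 6.
§5 applies: 6 − 1 = 5.
§6 applies: 5 + 1 = 6.
Final offense level: 6.
Criminal history: 7 prior points → Category C (7+).
Level 6 falls in the 5-6 band.
Grid: Level 5-6 × Category C = 15-26 months.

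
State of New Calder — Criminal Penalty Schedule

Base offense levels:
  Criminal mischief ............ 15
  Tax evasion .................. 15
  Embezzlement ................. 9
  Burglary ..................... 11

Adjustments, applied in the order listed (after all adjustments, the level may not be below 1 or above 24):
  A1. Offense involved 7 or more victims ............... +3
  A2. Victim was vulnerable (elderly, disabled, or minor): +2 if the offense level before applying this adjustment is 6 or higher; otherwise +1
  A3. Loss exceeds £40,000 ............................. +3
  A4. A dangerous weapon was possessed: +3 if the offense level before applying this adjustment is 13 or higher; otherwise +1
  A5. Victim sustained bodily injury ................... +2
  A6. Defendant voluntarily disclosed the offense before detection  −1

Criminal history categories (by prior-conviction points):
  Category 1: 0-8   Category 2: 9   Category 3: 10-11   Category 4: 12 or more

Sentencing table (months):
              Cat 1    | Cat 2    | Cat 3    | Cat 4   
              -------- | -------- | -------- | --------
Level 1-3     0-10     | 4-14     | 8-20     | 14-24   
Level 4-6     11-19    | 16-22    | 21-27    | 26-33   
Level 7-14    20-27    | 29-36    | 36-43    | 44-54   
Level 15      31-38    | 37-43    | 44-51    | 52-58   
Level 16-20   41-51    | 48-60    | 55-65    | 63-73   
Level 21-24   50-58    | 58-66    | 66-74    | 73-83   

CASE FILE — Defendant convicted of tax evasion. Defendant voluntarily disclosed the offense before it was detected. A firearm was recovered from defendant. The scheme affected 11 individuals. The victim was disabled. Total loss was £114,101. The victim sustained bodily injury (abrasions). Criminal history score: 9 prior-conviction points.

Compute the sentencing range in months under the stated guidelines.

Base offense level for tax evasion: 15.
A1 applies: 15 + 3 = 18.
A2 applies (level before this adjustment is 18 ≥ 6, so +2): 18 + 2 = 20.
A3 applies: 20 + 3 = 23.
A4 applies (level before this adjustment is 23 ≥ 13, so +3): 23 + 3 = 26.
A5 applies: 26 + 2 = 28.
A6 applies: 28 − 1 = 27.
Level 27 exceeds the maximum of 24; capped at 24.
Final offense level: 24.
Criminal history: 9 prior points → Category 2 (9).
Level 24 falls in the 21-24 band.
Grid: Level 21-24 × Category 2 = 58-66 months.

58-66 months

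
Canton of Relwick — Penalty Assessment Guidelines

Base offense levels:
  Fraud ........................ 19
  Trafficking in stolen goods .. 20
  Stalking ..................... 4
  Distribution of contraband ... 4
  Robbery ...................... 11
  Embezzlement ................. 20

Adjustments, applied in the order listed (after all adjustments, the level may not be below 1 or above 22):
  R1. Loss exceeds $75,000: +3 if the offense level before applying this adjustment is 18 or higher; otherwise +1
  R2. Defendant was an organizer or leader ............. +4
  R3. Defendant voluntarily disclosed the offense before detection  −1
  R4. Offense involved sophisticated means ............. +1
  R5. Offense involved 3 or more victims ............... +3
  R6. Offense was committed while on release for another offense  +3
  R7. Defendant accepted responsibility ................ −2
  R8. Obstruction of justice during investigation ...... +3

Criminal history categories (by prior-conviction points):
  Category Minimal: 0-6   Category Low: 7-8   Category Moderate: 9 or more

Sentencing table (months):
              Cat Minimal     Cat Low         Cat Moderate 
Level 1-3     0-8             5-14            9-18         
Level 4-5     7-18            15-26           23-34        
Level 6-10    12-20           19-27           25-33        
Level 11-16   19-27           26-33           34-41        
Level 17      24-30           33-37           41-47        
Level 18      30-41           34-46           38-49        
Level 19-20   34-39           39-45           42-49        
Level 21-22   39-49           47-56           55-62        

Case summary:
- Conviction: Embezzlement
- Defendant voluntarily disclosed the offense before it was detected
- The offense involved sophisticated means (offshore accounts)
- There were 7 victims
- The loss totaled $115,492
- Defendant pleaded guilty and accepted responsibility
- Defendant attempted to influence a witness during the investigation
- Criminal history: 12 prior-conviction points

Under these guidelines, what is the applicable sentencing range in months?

Base offense level for embezzlement: 20.
R1 applies (level before this adjustment is 20 ≥ 18, so +3): 20 + 3 = 23.
R2 does not apply.
R3 applies: 23 − 1 = 22.
R4 applies: 22 + 1 = 23.
R5 applies: 23 + 3 = 26.
R7 applies: 26 − 2 = 24.
R8 applies: 24 + 3 = 27.
Level 27 exceeds the maximum of 22; capped at 22.
Final offense level: 22.
Criminal history: 12 prior points → Category Moderate (9+).
Level 22 falls in the 21-22 band.
Grid: Level 21-22 × Category Moderate = 55-62 months.

55-62 months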